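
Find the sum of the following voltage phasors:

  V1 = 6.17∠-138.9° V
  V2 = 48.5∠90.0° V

Step 1 — Convert each phasor to rectangular form:
  V1 = 6.17·(cos(-138.9°) + j·sin(-138.9°)) = -4.649 - j4.056 V
  V2 = 48.5·(cos(90.0°) + j·sin(90.0°)) = 0 + j48.5 V
Step 2 — Sum components: V_total = -4.649 + j44.44 V.
Step 3 — Convert to polar: |V_total| = 44.69 V, ∠V_total = 96.0°.

V_total = 44.69∠96.0° V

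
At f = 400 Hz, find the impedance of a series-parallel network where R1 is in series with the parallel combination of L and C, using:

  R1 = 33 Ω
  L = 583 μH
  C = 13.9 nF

Step 1 — Angular frequency: ω = 2π·f = 2π·400 = 2513 rad/s.
Step 2 — Component impedances:
  R1: Z = R = 33 Ω
  L: Z = jωL = j·2513·0.000583 = 0 + j1.465 Ω
  C: Z = 1/(jωC) = -j/(ω·C) = 0 - j2.862e+04 Ω
Step 3 — Parallel branch: L || C = 1/(1/L + 1/C) = 0 + j1.465 Ω.
Step 4 — Series with R1: Z_total = R1 + (L || C) = 33 + j1.465 Ω = 33.03∠2.5° Ω.

Z = 33 + j1.465 Ω = 33.03∠2.5° Ω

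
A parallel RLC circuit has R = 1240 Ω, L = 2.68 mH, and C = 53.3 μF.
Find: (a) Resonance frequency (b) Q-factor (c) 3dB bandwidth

Step 1 — Resonance: ω₀ = 1/√(LC) = 1/√(0.00268·5.33e-05) = 2646 rad/s.
Step 2 — f₀ = ω₀/(2π) = 421.1 Hz.
Step 3 — Parallel Q: Q = R/(ω₀L) = 1240/(2646·0.00268) = 174.9.
Step 4 — Bandwidth: Δω = ω₀/Q = 15.13 rad/s; BW = Δω/(2π) = 2.408 Hz.

(a) f₀ = 421.1 Hz  (b) Q = 174.9  (c) BW = 2.408 Hz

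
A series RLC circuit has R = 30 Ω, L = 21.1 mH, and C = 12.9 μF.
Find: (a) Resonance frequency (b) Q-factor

Step 1 — Resonance condition Im(Z)=0 gives ω₀ = 1/√(LC).
Step 2 — ω₀ = 1/√(0.0211·1.29e-05) = 1917 rad/s.
Step 3 — f₀ = ω₀/(2π) = 305.1 Hz.
Step 4 — Series Q: Q = ω₀L/R = 1917·0.0211/30 = 1.348.

(a) f₀ = 305.1 Hz  (b) Q = 1.348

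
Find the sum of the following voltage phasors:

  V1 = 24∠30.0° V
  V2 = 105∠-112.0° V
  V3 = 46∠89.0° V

Step 1 — Convert each phasor to rectangular form:
  V1 = 24·(cos(30.0°) + j·sin(30.0°)) = 20.78 + j12 V
  V2 = 105·(cos(-112.0°) + j·sin(-112.0°)) = -39.33 - j97.35 V
  V3 = 46·(cos(89.0°) + j·sin(89.0°)) = 0.8028 + j45.99 V
Step 2 — Sum components: V_total = -17.75 - j39.36 V.
Step 3 — Convert to polar: |V_total| = 43.18 V, ∠V_total = -114.3°.

V_total = 43.18∠-114.3° V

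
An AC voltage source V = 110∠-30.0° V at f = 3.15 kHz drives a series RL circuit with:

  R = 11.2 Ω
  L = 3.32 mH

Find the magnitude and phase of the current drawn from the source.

Step 1 — Angular frequency: ω = 2π·f = 2π·3150 = 1.979e+04 rad/s.
Step 2 — Component impedances:
  R: Z = R = 11.2 Ω
  L: Z = jωL = j·1.979e+04·0.00332 = 0 + j65.71 Ω
Step 3 — Series combination: Z_total = R + L = 11.2 + j65.71 Ω = 66.66∠80.3° Ω.
Step 4 — Source phasor: V = 110∠-30.0° V = 95.26 - j55 V.
Step 5 — Ohm's law: I = V / Z_total = (95.26 - j55) / (11.2 + j65.71) = -0.5733 - j1.547 A.
Step 6 — Convert to polar: |I| = 1.65 A, ∠I = -110.3°.

I = 1.65∠-110.3° A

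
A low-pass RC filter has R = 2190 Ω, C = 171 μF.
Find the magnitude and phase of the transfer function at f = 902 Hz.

Step 1 — Angular frequency: ω = 2π·902 = 5667 rad/s.
Step 2 — Transfer function: H(jω) = 1/(1 + jωRC).
Step 3 — Denominator: 1 + jωRC = 1 + j·5667·2190·0.000171 = 1 + j2122.
Step 4 — H = 2.22e-07 - j0.0004712.
Step 5 — Magnitude: |H| = 0.0004712 (-66.5 dB); phase: φ = -90.0°.

|H| = 0.0004712 (-66.5 dB), φ = -90.0°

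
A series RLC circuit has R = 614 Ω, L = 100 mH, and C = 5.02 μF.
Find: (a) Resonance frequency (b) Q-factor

Step 1 — Resonance condition Im(Z)=0 gives ω₀ = 1/√(LC).
Step 2 — ω₀ = 1/√(0.1·5.02e-06) = 1411 rad/s.
Step 3 — f₀ = ω₀/(2π) = 224.6 Hz.
Step 4 — Series Q: Q = ω₀L/R = 1411·0.1/614 = 0.2299.

(a) f₀ = 224.6 Hz  (b) Q = 0.2299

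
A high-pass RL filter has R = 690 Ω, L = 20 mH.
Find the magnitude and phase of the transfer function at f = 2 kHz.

Step 1 — Angular frequency: ω = 2π·2000 = 1.257e+04 rad/s.
Step 2 — Transfer function: H(jω) = jωL/(R + jωL).
Step 3 — Numerator jωL = j·251.3; denominator R + jωL = 690 + j251.3.
Step 4 — H = 0.1171 + j0.3216.
Step 5 — Magnitude: |H| = 0.3422 (-9.3 dB); phase: φ = 70.0°.

|H| = 0.3422 (-9.3 dB), φ = 70.0°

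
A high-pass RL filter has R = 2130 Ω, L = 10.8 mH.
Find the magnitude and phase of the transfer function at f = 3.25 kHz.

Step 1 — Angular frequency: ω = 2π·3250 = 2.042e+04 rad/s.
Step 2 — Transfer function: H(jω) = jωL/(R + jωL).
Step 3 — Numerator jωL = j·220.5; denominator R + jωL = 2130 + j220.5.
Step 4 — H = 0.01061 + j0.1024.
Step 5 — Magnitude: |H| = 0.103 (-19.7 dB); phase: φ = 84.1°.

|H| = 0.103 (-19.7 dB), φ = 84.1°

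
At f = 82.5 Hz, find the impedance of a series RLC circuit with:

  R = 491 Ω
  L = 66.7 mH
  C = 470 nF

Step 1 — Angular frequency: ω = 2π·f = 2π·82.5 = 518.4 rad/s.
Step 2 — Component impedances:
  R: Z = R = 491 Ω
  L: Z = jωL = j·518.4·0.0667 = 0 + j34.57 Ω
  C: Z = 1/(jωC) = -j/(ω·C) = 0 - j4105 Ω
Step 3 — Series combination: Z_total = R + L + C = 491 - j4070 Ω = 4100∠-83.1° Ω.

Z = 491 - j4070 Ω = 4100∠-83.1° Ω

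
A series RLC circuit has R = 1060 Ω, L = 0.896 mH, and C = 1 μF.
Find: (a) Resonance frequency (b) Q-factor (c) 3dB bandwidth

Step 1 — Resonance: ω₀ = 1/√(LC) = 1/√(0.000896·1e-06) = 3.341e+04 rad/s.
Step 2 — f₀ = ω₀/(2π) = 5317 Hz.
Step 3 — Series Q: Q = ω₀L/R = 3.341e+04·0.000896/1060 = 0.02824.
Step 4 — Bandwidth: Δω = ω₀/Q = 1.183e+06 rad/s; BW = Δω/(2π) = 1.883e+05 Hz.

(a) f₀ = 5317 Hz  (b) Q = 0.02824  (c) BW = 1.883e+05 Hz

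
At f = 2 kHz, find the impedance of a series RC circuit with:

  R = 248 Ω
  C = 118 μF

Step 1 — Angular frequency: ω = 2π·f = 2π·2000 = 1.257e+04 rad/s.
Step 2 — Component impedances:
  R: Z = R = 248 Ω
  C: Z = 1/(jωC) = -j/(ω·C) = 0 - j0.6744 Ω
Step 3 — Series combination: Z_total = R + C = 248 - j0.6744 Ω = 248∠-0.2° Ω.

Z = 248 - j0.6744 Ω = 248∠-0.2° Ω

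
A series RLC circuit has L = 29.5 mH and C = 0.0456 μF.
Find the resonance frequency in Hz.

Step 1 — Resonance condition Im(Z)=0 gives ω₀ = 1/√(LC).
Step 2 — ω₀ = 1/√(0.0295·4.56e-08) = 2.727e+04 rad/s.
Step 3 — f₀ = ω₀/(2π) = 4339 Hz.

f₀ = 4339 Hz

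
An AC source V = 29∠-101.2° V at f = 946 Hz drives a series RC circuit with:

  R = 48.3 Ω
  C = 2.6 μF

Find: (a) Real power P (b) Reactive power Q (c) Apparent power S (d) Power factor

Step 1 — Angular frequency: ω = 2π·f = 2π·946 = 5944 rad/s.
Step 2 — Component impedances:
  R: Z = R = 48.3 Ω
  C: Z = 1/(jωC) = -j/(ω·C) = 0 - j64.71 Ω
Step 3 — Series combination: Z_total = R + C = 48.3 - j64.71 Ω = 80.75∠-53.3° Ω.
Step 4 — Source phasor: V = 29∠-101.2° V = -5.633 - j28.45 V.
Step 5 — Current: I = V / Z = 0.2406 - j0.2666 A = 0.3591∠-47.9° A.
Step 6 — Complex power: S = V·I* = 6.23 - j8.347 VA.
Step 7 — Real power: P = Re(S) = 6.23 W.
Step 8 — Reactive power: Q = Im(S) = -8.347 VAR.
Step 9 — Apparent power: |S| = 10.42 VA.
Step 10 — Power factor: PF = P/|S| = 0.5982 (leading).

(a) P = 6.23 W  (b) Q = -8.347 VAR  (c) S = 10.42 VA  (d) PF = 0.5982 (leading)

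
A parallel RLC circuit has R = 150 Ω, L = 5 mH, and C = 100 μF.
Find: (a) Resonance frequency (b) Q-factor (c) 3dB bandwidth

Step 1 — Resonance: ω₀ = 1/√(LC) = 1/√(0.005·0.0001) = 1414 rad/s.
Step 2 — f₀ = ω₀/(2π) = 225.1 Hz.
Step 3 — Parallel Q: Q = R/(ω₀L) = 150/(1414·0.005) = 21.21.
Step 4 — Bandwidth: Δω = ω₀/Q = 66.67 rad/s; BW = Δω/(2π) = 10.61 Hz.

(a) f₀ = 225.1 Hz  (b) Q = 21.21  (c) BW = 10.61 Hz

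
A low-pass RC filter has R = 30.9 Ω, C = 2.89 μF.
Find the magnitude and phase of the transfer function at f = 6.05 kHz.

Step 1 — Angular frequency: ω = 2π·6050 = 3.801e+04 rad/s.
Step 2 — Transfer function: H(jω) = 1/(1 + jωRC).
Step 3 — Denominator: 1 + jωRC = 1 + j·3.801e+04·30.9·2.89e-06 = 1 + j3.395.
Step 4 — H = 0.07985 - j0.2711.
Step 5 — Magnitude: |H| = 0.2826 (-11.0 dB); phase: φ = -73.6°.

|H| = 0.2826 (-11.0 dB), φ = -73.6°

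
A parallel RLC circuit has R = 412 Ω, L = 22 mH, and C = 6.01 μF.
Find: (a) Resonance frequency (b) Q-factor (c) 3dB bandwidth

Step 1 — Resonance: ω₀ = 1/√(LC) = 1/√(0.022·6.01e-06) = 2750 rad/s.
Step 2 — f₀ = ω₀/(2π) = 437.7 Hz.
Step 3 — Parallel Q: Q = R/(ω₀L) = 412/(2750·0.022) = 6.81.
Step 4 — Bandwidth: Δω = ω₀/Q = 403.9 rad/s; BW = Δω/(2π) = 64.28 Hz.

(a) f₀ = 437.7 Hz  (b) Q = 6.81  (c) BW = 64.28 Hz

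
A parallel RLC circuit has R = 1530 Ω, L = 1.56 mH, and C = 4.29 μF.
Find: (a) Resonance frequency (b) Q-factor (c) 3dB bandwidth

Step 1 — Resonance: ω₀ = 1/√(LC) = 1/√(0.00156·4.29e-06) = 1.222e+04 rad/s.
Step 2 — f₀ = ω₀/(2π) = 1945 Hz.
Step 3 — Parallel Q: Q = R/(ω₀L) = 1530/(1.222e+04·0.00156) = 80.23.
Step 4 — Bandwidth: Δω = ω₀/Q = 152.4 rad/s; BW = Δω/(2π) = 24.25 Hz.

(a) f₀ = 1945 Hz  (b) Q = 80.23  (c) BW = 24.25 Hz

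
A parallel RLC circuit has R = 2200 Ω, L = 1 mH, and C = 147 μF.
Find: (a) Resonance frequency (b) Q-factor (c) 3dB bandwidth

Step 1 — Resonance: ω₀ = 1/√(LC) = 1/√(0.001·0.000147) = 2608 rad/s.
Step 2 — f₀ = ω₀/(2π) = 415.1 Hz.
Step 3 — Parallel Q: Q = R/(ω₀L) = 2200/(2608·0.001) = 843.5.
Step 4 — Bandwidth: Δω = ω₀/Q = 3.092 rad/s; BW = Δω/(2π) = 0.4921 Hz.

(a) f₀ = 415.1 Hz  (b) Q = 843.5  (c) BW = 0.4921 Hz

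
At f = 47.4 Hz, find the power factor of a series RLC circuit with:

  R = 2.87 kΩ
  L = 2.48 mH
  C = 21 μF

Step 1 — Angular frequency: ω = 2π·f = 2π·47.4 = 297.8 rad/s.
Step 2 — Component impedances:
  R: Z = R = 2870 Ω
  L: Z = jωL = j·297.8·0.00248 = 0 + j0.7386 Ω
  C: Z = 1/(jωC) = -j/(ω·C) = 0 - j159.9 Ω
Step 3 — Series combination: Z_total = R + L + C = 2870 - j159.2 Ω = 2874∠-3.2° Ω.
Step 4 — Power factor: PF = cos(φ) = Re(Z)/|Z| = 2870/2874.4 = 0.9985.
Step 5 — Type: Im(Z) = -159.2 ⇒ leading (phase φ = -3.2°).

PF = 0.9985 (leading, φ = -3.2°)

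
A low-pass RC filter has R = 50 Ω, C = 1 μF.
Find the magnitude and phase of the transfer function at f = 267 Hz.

Step 1 — Angular frequency: ω = 2π·267 = 1678 rad/s.
Step 2 — Transfer function: H(jω) = 1/(1 + jωRC).
Step 3 — Denominator: 1 + jωRC = 1 + j·1678·50·1e-06 = 1 + j0.08388.
Step 4 — H = 0.993 - j0.08329.
Step 5 — Magnitude: |H| = 0.9965 (-0.0 dB); phase: φ = -4.8°.

|H| = 0.9965 (-0.0 dB), φ = -4.8°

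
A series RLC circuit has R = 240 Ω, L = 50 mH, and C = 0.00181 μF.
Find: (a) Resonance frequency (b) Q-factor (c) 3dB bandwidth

Step 1 — Resonance: ω₀ = 1/√(LC) = 1/√(0.05·1.81e-09) = 1.051e+05 rad/s.
Step 2 — f₀ = ω₀/(2π) = 1.673e+04 Hz.
Step 3 — Series Q: Q = ω₀L/R = 1.051e+05·0.05/240 = 21.9.
Step 4 — Bandwidth: Δω = ω₀/Q = 4800 rad/s; BW = Δω/(2π) = 763.9 Hz.

(a) f₀ = 1.673e+04 Hz  (b) Q = 21.9  (c) BW = 763.9 Hz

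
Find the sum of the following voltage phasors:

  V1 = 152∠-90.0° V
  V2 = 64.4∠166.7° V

Step 1 — Convert each phasor to rectangular form:
  V1 = 152·(cos(-90.0°) + j·sin(-90.0°)) = 0 - j152 V
  V2 = 64.4·(cos(166.7°) + j·sin(166.7°)) = -62.67 + j14.82 V
Step 2 — Sum components: V_total = -62.67 - j137.2 V.
Step 3 — Convert to polar: |V_total| = 150.8 V, ∠V_total = -114.6°.

V_total = 150.8∠-114.6° V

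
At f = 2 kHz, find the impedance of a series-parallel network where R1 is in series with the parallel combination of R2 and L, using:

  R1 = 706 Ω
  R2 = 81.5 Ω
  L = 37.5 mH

Step 1 — Angular frequency: ω = 2π·f = 2π·2000 = 1.257e+04 rad/s.
Step 2 — Component impedances:
  R1: Z = R = 706 Ω
  R2: Z = R = 81.5 Ω
  L: Z = jωL = j·1.257e+04·0.0375 = 0 + j471.2 Ω
Step 3 — Parallel branch: R2 || L = 1/(1/R2 + 1/L) = 79.13 + j13.69 Ω.
Step 4 — Series with R1: Z_total = R1 + (R2 || L) = 785.1 + j13.69 Ω = 785.3∠1.0° Ω.

Z = 785.1 + j13.69 Ω = 785.3∠1.0° Ω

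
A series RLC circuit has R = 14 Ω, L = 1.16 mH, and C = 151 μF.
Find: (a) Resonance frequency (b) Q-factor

Step 1 — Resonance condition Im(Z)=0 gives ω₀ = 1/√(LC).
Step 2 — ω₀ = 1/√(0.00116·0.000151) = 2389 rad/s.
Step 3 — f₀ = ω₀/(2π) = 380.3 Hz.
Step 4 — Series Q: Q = ω₀L/R = 2389·0.00116/14 = 0.198.

(a) f₀ = 380.3 Hz  (b) Q = 0.198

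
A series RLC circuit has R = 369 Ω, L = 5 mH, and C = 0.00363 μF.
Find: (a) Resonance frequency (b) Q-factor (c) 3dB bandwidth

Step 1 — Resonance condition Im(Z)=0 gives ω₀ = 1/√(LC).
Step 2 — ω₀ = 1/√(0.005·3.63e-09) = 2.347e+05 rad/s.
Step 3 — f₀ = ω₀/(2π) = 3.736e+04 Hz.
Step 4 — Series Q: Q = ω₀L/R = 2.347e+05·0.005/369 = 3.181.
Step 5 — 3dB bandwidth: Δω = ω₀/Q = 7.38e+04 rad/s; BW = Δω/(2π) = 1.175e+04 Hz.

(a) f₀ = 3.736e+04 Hz  (b) Q = 3.181  (c) BW = 1.175e+04 Hz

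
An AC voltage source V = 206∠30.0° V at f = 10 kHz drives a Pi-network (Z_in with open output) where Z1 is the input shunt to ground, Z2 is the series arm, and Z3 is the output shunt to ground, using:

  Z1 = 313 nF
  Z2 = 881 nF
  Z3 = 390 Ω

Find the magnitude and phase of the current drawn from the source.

Step 1 — Angular frequency: ω = 2π·f = 2π·1e+04 = 6.283e+04 rad/s.
Step 2 — Component impedances:
  Z1: Z = 1/(jωC) = -j/(ω·C) = 0 - j50.85 Ω
  Z2: Z = 1/(jωC) = -j/(ω·C) = 0 - j18.07 Ω
  Z3: Z = R = 390 Ω
Step 3 — With open output, the series arm Z2 and the output shunt Z3 appear in series to ground: Z2 + Z3 = 390 - j18.07 Ω.
Step 4 — Parallel with input shunt Z1: Z_in = Z1 || (Z2 + Z3) = 6.429 - j49.71 Ω = 50.13∠-82.6° Ω.
Step 5 — Source phasor: V = 206∠30.0° V = 178.4 + j103 V.
Step 6 — Ohm's law: I = V / Z_total = (178.4 + j103) / (6.429 - j49.71) = -1.581 + j3.793 A.
Step 7 — Convert to polar: |I| = 4.11 A, ∠I = 112.6°.

I = 4.11∠112.6° A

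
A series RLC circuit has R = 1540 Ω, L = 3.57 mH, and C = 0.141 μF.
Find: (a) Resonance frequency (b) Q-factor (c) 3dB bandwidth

Step 1 — Resonance condition Im(Z)=0 gives ω₀ = 1/√(LC).
Step 2 — ω₀ = 1/√(0.00357·1.41e-07) = 4.457e+04 rad/s.
Step 3 — f₀ = ω₀/(2π) = 7094 Hz.
Step 4 — Series Q: Q = ω₀L/R = 4.457e+04·0.00357/1540 = 0.1033.
Step 5 — 3dB bandwidth: Δω = ω₀/Q = 4.314e+05 rad/s; BW = Δω/(2π) = 6.866e+04 Hz.

(a) f₀ = 7094 Hz  (b) Q = 0.1033  (c) BW = 6.866e+04 Hz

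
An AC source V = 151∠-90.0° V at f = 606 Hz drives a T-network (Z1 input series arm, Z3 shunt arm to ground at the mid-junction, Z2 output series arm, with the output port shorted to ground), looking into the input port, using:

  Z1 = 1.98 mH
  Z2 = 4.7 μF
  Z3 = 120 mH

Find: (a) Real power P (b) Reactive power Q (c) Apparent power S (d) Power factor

Step 1 — Angular frequency: ω = 2π·f = 2π·606 = 3808 rad/s.
Step 2 — Component impedances:
  Z1: Z = jωL = j·3808·0.00198 = 0 + j7.539 Ω
  Z2: Z = 1/(jωC) = -j/(ω·C) = 0 - j55.88 Ω
  Z3: Z = jωL = j·3808·0.12 = 0 + j456.9 Ω
Step 3 — With the output port shorted to ground, the output series arm Z2 runs from the junction to ground; the shunt arm Z3 also runs from the junction to ground. They appear in parallel: Z3 || Z2 = 0 - j63.67 Ω.
Step 4 — Series with input arm Z1: Z_in = Z1 + (Z3 || Z2) = 0 - j56.13 Ω = 56.13∠-90.0° Ω.
Step 5 — Source phasor: V = 151∠-90.0° V = 0 - j151 V.
Step 6 — Current: I = V / Z = 2.69 A = 2.69∠0.0° A.
Step 7 — Complex power: S = V·I* = 0 - j406.2 VA.
Step 8 — Real power: P = Re(S) = 0 W.
Step 9 — Reactive power: Q = Im(S) = -406.2 VAR.
Step 10 — Apparent power: |S| = 406.2 VA.
Step 11 — Power factor: PF = P/|S| = 0 (leading).

(a) P = 0 W  (b) Q = -406.2 VAR  (c) S = 406.2 VA  (d) PF = 0 (leading)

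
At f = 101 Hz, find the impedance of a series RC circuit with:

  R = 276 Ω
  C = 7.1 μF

Step 1 — Angular frequency: ω = 2π·f = 2π·101 = 634.6 rad/s.
Step 2 — Component impedances:
  R: Z = R = 276 Ω
  C: Z = 1/(jωC) = -j/(ω·C) = 0 - j221.9 Ω
Step 3 — Series combination: Z_total = R + C = 276 - j221.9 Ω = 354.2∠-38.8° Ω.

Z = 276 - j221.9 Ω = 354.2∠-38.8° Ω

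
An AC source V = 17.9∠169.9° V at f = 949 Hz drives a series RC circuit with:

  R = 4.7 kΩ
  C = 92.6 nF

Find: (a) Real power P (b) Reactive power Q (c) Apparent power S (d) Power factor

Step 1 — Angular frequency: ω = 2π·f = 2π·949 = 5963 rad/s.
Step 2 — Component impedances:
  R: Z = R = 4700 Ω
  C: Z = 1/(jωC) = -j/(ω·C) = 0 - j1811 Ω
Step 3 — Series combination: Z_total = R + C = 4700 - j1811 Ω = 5037∠-21.1° Ω.
Step 4 — Source phasor: V = 17.9∠169.9° V = -17.62 + j3.139 V.
Step 5 — Current: I = V / Z = -0.003489 - j0.0006765 A = 0.003554∠-169.0° A.
Step 6 — Complex power: S = V·I* = 0.05936 - j0.02287 VA.
Step 7 — Real power: P = Re(S) = 0.05936 W.
Step 8 — Reactive power: Q = Im(S) = -0.02287 VAR.
Step 9 — Apparent power: |S| = 0.06361 VA.
Step 10 — Power factor: PF = P/|S| = 0.9331 (leading).

(a) P = 0.05936 W  (b) Q = -0.02287 VAR  (c) S = 0.06361 VA  (d) PF = 0.9331 (leading)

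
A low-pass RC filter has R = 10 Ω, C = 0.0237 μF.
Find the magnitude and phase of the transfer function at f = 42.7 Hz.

Step 1 — Angular frequency: ω = 2π·42.7 = 268.3 rad/s.
Step 2 — Transfer function: H(jω) = 1/(1 + jωRC).
Step 3 — Denominator: 1 + jωRC = 1 + j·268.3·10·2.37e-08 = 1 + j6.359e-05.
Step 4 — H = 1 - j6.359e-05.
Step 5 — Magnitude: |H| = 1 (-0.0 dB); phase: φ = -0.0°.

|H| = 1 (-0.0 dB), φ = -0.0°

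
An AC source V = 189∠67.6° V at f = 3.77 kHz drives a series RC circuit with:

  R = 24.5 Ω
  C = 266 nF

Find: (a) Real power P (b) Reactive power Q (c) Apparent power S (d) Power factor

Step 1 — Angular frequency: ω = 2π·f = 2π·3770 = 2.369e+04 rad/s.
Step 2 — Component impedances:
  R: Z = R = 24.5 Ω
  C: Z = 1/(jωC) = -j/(ω·C) = 0 - j158.7 Ω
Step 3 — Series combination: Z_total = R + C = 24.5 - j158.7 Ω = 160.6∠-81.2° Ω.
Step 4 — Source phasor: V = 189∠67.6° V = 72.02 + j174.7 V.
Step 5 — Current: I = V / Z = -1.007 + j0.6093 A = 1.177∠148.8° A.
Step 6 — Complex power: S = V·I* = 33.94 - j219.8 VA.
Step 7 — Real power: P = Re(S) = 33.94 W.
Step 8 — Reactive power: Q = Im(S) = -219.8 VAR.
Step 9 — Apparent power: |S| = 222.4 VA.
Step 10 — Power factor: PF = P/|S| = 0.1526 (leading).

(a) P = 33.94 W  (b) Q = -219.8 VAR  (c) S = 222.4 VA  (d) PF = 0.1526 (leading)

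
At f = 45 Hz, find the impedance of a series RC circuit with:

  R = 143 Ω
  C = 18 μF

Step 1 — Angular frequency: ω = 2π·f = 2π·45 = 282.7 rad/s.
Step 2 — Component impedances:
  R: Z = R = 143 Ω
  C: Z = 1/(jωC) = -j/(ω·C) = 0 - j196.5 Ω
Step 3 — Series combination: Z_total = R + C = 143 - j196.5 Ω = 243∠-54.0° Ω.

Z = 143 - j196.5 Ω = 243∠-54.0° Ω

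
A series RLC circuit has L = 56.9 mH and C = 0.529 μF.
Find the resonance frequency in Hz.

Step 1 — Resonance condition Im(Z)=0 gives ω₀ = 1/√(LC).
Step 2 — ω₀ = 1/√(0.0569·5.29e-07) = 5764 rad/s.
Step 3 — f₀ = ω₀/(2π) = 917.4 Hz.

f₀ = 917.4 Hz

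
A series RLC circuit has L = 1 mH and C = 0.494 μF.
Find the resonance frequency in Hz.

Step 1 — Resonance condition Im(Z)=0 gives ω₀ = 1/√(LC).
Step 2 — ω₀ = 1/√(0.001·4.94e-07) = 4.499e+04 rad/s.
Step 3 — f₀ = ω₀/(2π) = 7161 Hz.

f₀ = 7161 Hz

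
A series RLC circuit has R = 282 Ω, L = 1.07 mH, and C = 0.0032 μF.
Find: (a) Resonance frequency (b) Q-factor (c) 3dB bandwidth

Step 1 — Resonance: ω₀ = 1/√(LC) = 1/√(0.00107·3.2e-09) = 5.404e+05 rad/s.
Step 2 — f₀ = ω₀/(2π) = 8.601e+04 Hz.
Step 3 — Series Q: Q = ω₀L/R = 5.404e+05·0.00107/282 = 2.051.
Step 4 — Bandwidth: Δω = ω₀/Q = 2.636e+05 rad/s; BW = Δω/(2π) = 4.195e+04 Hz.

(a) f₀ = 8.601e+04 Hz  (b) Q = 2.051  (c) BW = 4.195e+04 Hz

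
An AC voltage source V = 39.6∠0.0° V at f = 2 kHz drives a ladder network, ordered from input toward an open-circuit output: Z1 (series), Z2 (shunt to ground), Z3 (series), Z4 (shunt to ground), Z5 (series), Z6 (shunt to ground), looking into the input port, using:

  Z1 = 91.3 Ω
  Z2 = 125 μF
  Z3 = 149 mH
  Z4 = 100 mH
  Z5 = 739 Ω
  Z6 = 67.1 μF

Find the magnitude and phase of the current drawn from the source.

Step 1 — Angular frequency: ω = 2π·f = 2π·2000 = 1.257e+04 rad/s.
Step 2 — Component impedances:
  Z1: Z = R = 91.3 Ω
  Z2: Z = 1/(jωC) = -j/(ω·C) = 0 - j0.6366 Ω
  Z3: Z = jωL = j·1.257e+04·0.149 = 0 + j1872 Ω
  Z4: Z = jωL = j·1.257e+04·0.1 = 0 + j1257 Ω
  Z5: Z = R = 739 Ω
  Z6: Z = 1/(jωC) = -j/(ω·C) = 0 - j1.186 Ω
Step 3 — Ladder network (open output): work backward from the far end, alternating series and parallel combinations. Z_in = 91.3 - j0.6368 Ω = 91.3∠-0.4° Ω.
Step 4 — Source phasor: V = 39.6∠0.0° V = 39.6 V.
Step 5 — Ohm's law: I = V / Z_total = (39.6) / (91.3 - j0.6368) = 0.4337 + j0.003025 A.
Step 6 — Convert to polar: |I| = 0.4337 A, ∠I = 0.4°.

I = 0.4337∠0.4° A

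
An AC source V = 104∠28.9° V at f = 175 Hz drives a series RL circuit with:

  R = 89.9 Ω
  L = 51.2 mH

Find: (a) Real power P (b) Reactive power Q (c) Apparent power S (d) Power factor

Step 1 — Angular frequency: ω = 2π·f = 2π·175 = 1100 rad/s.
Step 2 — Component impedances:
  R: Z = R = 89.9 Ω
  L: Z = jωL = j·1100·0.0512 = 0 + j56.3 Ω
Step 3 — Series combination: Z_total = R + L = 89.9 + j56.3 Ω = 106.1∠32.1° Ω.
Step 4 — Source phasor: V = 104∠28.9° V = 91.05 + j50.26 V.
Step 5 — Current: I = V / Z = 0.979 - j0.05397 A = 0.9805∠-3.2° A.
Step 6 — Complex power: S = V·I* = 86.42 + j54.12 VA.
Step 7 — Real power: P = Re(S) = 86.42 W.
Step 8 — Reactive power: Q = Im(S) = 54.12 VAR.
Step 9 — Apparent power: |S| = 102 VA.
Step 10 — Power factor: PF = P/|S| = 0.8475 (lagging).

(a) P = 86.42 W  (b) Q = 54.12 VAR  (c) S = 102 VA  (d) PF = 0.8475 (lagging)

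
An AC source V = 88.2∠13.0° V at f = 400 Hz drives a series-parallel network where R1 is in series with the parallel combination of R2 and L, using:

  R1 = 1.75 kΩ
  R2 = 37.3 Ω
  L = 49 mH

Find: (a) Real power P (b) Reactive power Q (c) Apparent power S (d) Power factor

Step 1 — Angular frequency: ω = 2π·f = 2π·400 = 2513 rad/s.
Step 2 — Component impedances:
  R1: Z = R = 1750 Ω
  R2: Z = R = 37.3 Ω
  L: Z = jωL = j·2513·0.049 = 0 + j123.2 Ω
Step 3 — Parallel branch: R2 || L = 1/(1/R2 + 1/L) = 34.17 + j10.35 Ω.
Step 4 — Series with R1: Z_total = R1 + (R2 || L) = 1784 + j10.35 Ω = 1784∠0.3° Ω.
Step 5 — Source phasor: V = 88.2∠13.0° V = 85.94 + j19.84 V.
Step 6 — Current: I = V / Z = 0.04823 + j0.01084 A = 0.04943∠12.7° A.
Step 7 — Complex power: S = V·I* = 4.36 + j0.02529 VA.
Step 8 — Real power: P = Re(S) = 4.36 W.
Step 9 — Reactive power: Q = Im(S) = 0.02529 VAR.
Step 10 — Apparent power: |S| = 4.36 VA.
Step 11 — Power factor: PF = P/|S| = 1 (lagging).

(a) P = 4.36 W  (b) Q = 0.02529 VAR  (c) S = 4.36 VA  (d) PF = 1 (lagging)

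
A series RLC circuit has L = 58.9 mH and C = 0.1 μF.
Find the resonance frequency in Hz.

Step 1 — Resonance condition Im(Z)=0 gives ω₀ = 1/√(LC).
Step 2 — ω₀ = 1/√(0.0589·1e-07) = 1.303e+04 rad/s.
Step 3 — f₀ = ω₀/(2π) = 2074 Hz.

f₀ = 2074 Hz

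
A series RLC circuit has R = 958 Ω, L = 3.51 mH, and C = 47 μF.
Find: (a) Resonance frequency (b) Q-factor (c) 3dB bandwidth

Step 1 — Resonance: ω₀ = 1/√(LC) = 1/√(0.00351·4.7e-05) = 2462 rad/s.
Step 2 — f₀ = ω₀/(2π) = 391.8 Hz.
Step 3 — Series Q: Q = ω₀L/R = 2462·0.00351/958 = 0.009021.
Step 4 — Bandwidth: Δω = ω₀/Q = 2.729e+05 rad/s; BW = Δω/(2π) = 4.344e+04 Hz.

(a) f₀ = 391.8 Hz  (b) Q = 0.009021  (c) BW = 4.344e+04 Hz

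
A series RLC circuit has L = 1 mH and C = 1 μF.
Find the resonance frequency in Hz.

Step 1 — Resonance condition Im(Z)=0 gives ω₀ = 1/√(LC).
Step 2 — ω₀ = 1/√(0.001·1e-06) = 3.162e+04 rad/s.
Step 3 — f₀ = ω₀/(2π) = 5033 Hz.

f₀ = 5033 Hz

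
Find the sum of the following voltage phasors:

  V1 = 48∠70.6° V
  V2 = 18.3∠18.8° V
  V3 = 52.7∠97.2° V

Step 1 — Convert each phasor to rectangular form:
  V1 = 48·(cos(70.6°) + j·sin(70.6°)) = 15.94 + j45.27 V
  V2 = 18.3·(cos(18.8°) + j·sin(18.8°)) = 17.32 + j5.897 V
  V3 = 52.7·(cos(97.2°) + j·sin(97.2°)) = -6.605 + j52.28 V
Step 2 — Sum components: V_total = 26.66 + j103.5 V.
Step 3 — Convert to polar: |V_total| = 106.8 V, ∠V_total = 75.5°.

V_total = 106.8∠75.5° V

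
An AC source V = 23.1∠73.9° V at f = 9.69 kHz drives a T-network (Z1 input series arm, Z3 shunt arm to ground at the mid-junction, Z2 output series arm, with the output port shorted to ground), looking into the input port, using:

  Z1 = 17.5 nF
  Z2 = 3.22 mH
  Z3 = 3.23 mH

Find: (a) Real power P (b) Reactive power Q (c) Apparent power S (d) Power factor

Step 1 — Angular frequency: ω = 2π·f = 2π·9690 = 6.088e+04 rad/s.
Step 2 — Component impedances:
  Z1: Z = 1/(jωC) = -j/(ω·C) = 0 - j938.6 Ω
  Z2: Z = jωL = j·6.088e+04·0.00322 = 0 + j196 Ω
  Z3: Z = jωL = j·6.088e+04·0.00323 = 0 + j196.7 Ω
Step 3 — With the output port shorted to ground, the output series arm Z2 runs from the junction to ground; the shunt arm Z3 also runs from the junction to ground. They appear in parallel: Z3 || Z2 = 0 + j98.18 Ω.
Step 4 — Series with input arm Z1: Z_in = Z1 + (Z3 || Z2) = 0 - j840.4 Ω = 840.4∠-90.0° Ω.
Step 5 — Source phasor: V = 23.1∠73.9° V = 6.406 + j22.19 V.
Step 6 — Current: I = V / Z = -0.02641 + j0.007623 A = 0.02749∠163.9° A.
Step 7 — Complex power: S = V·I* = 0 - j0.635 VA.
Step 8 — Real power: P = Re(S) = 0 W.
Step 9 — Reactive power: Q = Im(S) = -0.635 VAR.
Step 10 — Apparent power: |S| = 0.635 VA.
Step 11 — Power factor: PF = P/|S| = 0 (leading).

(a) P = 0 W  (b) Q = -0.635 VAR  (c) S = 0.635 VA  (d) PF = 0 (leading)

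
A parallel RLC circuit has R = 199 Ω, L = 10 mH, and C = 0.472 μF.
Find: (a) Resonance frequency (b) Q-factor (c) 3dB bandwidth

Step 1 — Resonance: ω₀ = 1/√(LC) = 1/√(0.01·4.72e-07) = 1.456e+04 rad/s.
Step 2 — f₀ = ω₀/(2π) = 2317 Hz.
Step 3 — Parallel Q: Q = R/(ω₀L) = 199/(1.456e+04·0.01) = 1.367.
Step 4 — Bandwidth: Δω = ω₀/Q = 1.065e+04 rad/s; BW = Δω/(2π) = 1694 Hz.

(a) f₀ = 2317 Hz  (b) Q = 1.367  (c) BW = 1694 Hz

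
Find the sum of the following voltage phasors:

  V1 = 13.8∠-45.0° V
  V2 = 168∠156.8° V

Step 1 — Convert each phasor to rectangular form:
  V1 = 13.8·(cos(-45.0°) + j·sin(-45.0°)) = 9.758 - j9.758 V
  V2 = 168·(cos(156.8°) + j·sin(156.8°)) = -154.4 + j66.18 V
Step 2 — Sum components: V_total = -144.7 + j56.42 V.
Step 3 — Convert to polar: |V_total| = 155.3 V, ∠V_total = 158.7°.

V_total = 155.3∠158.7° V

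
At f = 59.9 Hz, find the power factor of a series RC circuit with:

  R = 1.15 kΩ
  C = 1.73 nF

Step 1 — Angular frequency: ω = 2π·f = 2π·59.9 = 376.4 rad/s.
Step 2 — Component impedances:
  R: Z = R = 1150 Ω
  C: Z = 1/(jωC) = -j/(ω·C) = 0 - j1.536e+06 Ω
Step 3 — Series combination: Z_total = R + C = 1150 - j1.536e+06 Ω = 1.536e+06∠-90.0° Ω.
Step 4 — Power factor: PF = cos(φ) = Re(Z)/|Z| = 1150/1.5358e+06 = 0.0007488.
Step 5 — Type: Im(Z) = -1.536e+06 ⇒ leading (phase φ = -90.0°).

PF = 0.0007488 (leading, φ = -90.0°)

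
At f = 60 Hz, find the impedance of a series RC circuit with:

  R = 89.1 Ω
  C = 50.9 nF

Step 1 — Angular frequency: ω = 2π·f = 2π·60 = 377 rad/s.
Step 2 — Component impedances:
  R: Z = R = 89.1 Ω
  C: Z = 1/(jωC) = -j/(ω·C) = 0 - j5.211e+04 Ω
Step 3 — Series combination: Z_total = R + C = 89.1 - j5.211e+04 Ω = 5.211e+04∠-89.9° Ω.

Z = 89.1 - j5.211e+04 Ω = 5.211e+04∠-89.9° Ω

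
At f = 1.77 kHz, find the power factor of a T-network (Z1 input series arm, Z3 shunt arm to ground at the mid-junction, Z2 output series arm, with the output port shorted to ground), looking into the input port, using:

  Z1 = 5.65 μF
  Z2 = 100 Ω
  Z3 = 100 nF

Step 1 — Angular frequency: ω = 2π·f = 2π·1770 = 1.112e+04 rad/s.
Step 2 — Component impedances:
  Z1: Z = 1/(jωC) = -j/(ω·C) = 0 - j15.91 Ω
  Z2: Z = R = 100 Ω
  Z3: Z = 1/(jωC) = -j/(ω·C) = 0 - j899.2 Ω
Step 3 — With the output port shorted to ground, the output series arm Z2 runs from the junction to ground; the shunt arm Z3 also runs from the junction to ground. They appear in parallel: Z3 || Z2 = 98.78 - j10.99 Ω.
Step 4 — Series with input arm Z1: Z_in = Z1 + (Z3 || Z2) = 98.78 - j26.9 Ω = 102.4∠-15.2° Ω.
Step 5 — Power factor: PF = cos(φ) = Re(Z)/|Z| = 98.7783/102.376 = 0.9649.
Step 6 — Type: Im(Z) = -26.9 ⇒ leading (phase φ = -15.2°).

PF = 0.9649 (leading, φ = -15.2°)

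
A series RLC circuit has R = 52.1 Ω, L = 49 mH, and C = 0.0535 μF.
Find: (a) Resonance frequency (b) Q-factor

Step 1 — Resonance condition Im(Z)=0 gives ω₀ = 1/√(LC).
Step 2 — ω₀ = 1/√(0.049·5.35e-08) = 1.953e+04 rad/s.
Step 3 — f₀ = ω₀/(2π) = 3108 Hz.
Step 4 — Series Q: Q = ω₀L/R = 1.953e+04·0.049/52.1 = 18.37.

(a) f₀ = 3108 Hz  (b) Q = 18.37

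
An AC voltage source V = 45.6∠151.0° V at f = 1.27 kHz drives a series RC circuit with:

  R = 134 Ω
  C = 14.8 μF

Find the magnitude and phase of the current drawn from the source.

Step 1 — Angular frequency: ω = 2π·f = 2π·1270 = 7980 rad/s.
Step 2 — Component impedances:
  R: Z = R = 134 Ω
  C: Z = 1/(jωC) = -j/(ω·C) = 0 - j8.467 Ω
Step 3 — Series combination: Z_total = R + C = 134 - j8.467 Ω = 134.3∠-3.6° Ω.
Step 4 — Source phasor: V = 45.6∠151.0° V = -39.88 + j22.11 V.
Step 5 — Ohm's law: I = V / Z_total = (-39.88 + j22.11) / (134 - j8.467) = -0.3068 + j0.1456 A.
Step 6 — Convert to polar: |I| = 0.3396 A, ∠I = 154.6°.

I = 0.3396∠154.6° A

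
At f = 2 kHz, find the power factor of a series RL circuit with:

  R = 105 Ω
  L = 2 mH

Step 1 — Angular frequency: ω = 2π·f = 2π·2000 = 1.257e+04 rad/s.
Step 2 — Component impedances:
  R: Z = R = 105 Ω
  L: Z = jωL = j·1.257e+04·0.002 = 0 + j25.13 Ω
Step 3 — Series combination: Z_total = R + L = 105 + j25.13 Ω = 108∠13.5° Ω.
Step 4 — Power factor: PF = cos(φ) = Re(Z)/|Z| = 105/107.97 = 0.9725.
Step 5 — Type: Im(Z) = 25.13 ⇒ lagging (phase φ = 13.5°).

PF = 0.9725 (lagging, φ = 13.5°)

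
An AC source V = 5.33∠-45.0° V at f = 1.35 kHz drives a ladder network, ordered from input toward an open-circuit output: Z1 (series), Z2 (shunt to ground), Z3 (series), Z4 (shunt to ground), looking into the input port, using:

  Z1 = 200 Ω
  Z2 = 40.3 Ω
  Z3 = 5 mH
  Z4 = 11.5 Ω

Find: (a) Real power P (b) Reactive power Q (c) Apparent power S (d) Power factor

Step 1 — Angular frequency: ω = 2π·f = 2π·1350 = 8482 rad/s.
Step 2 — Component impedances:
  Z1: Z = R = 200 Ω
  Z2: Z = R = 40.3 Ω
  Z3: Z = jωL = j·8482·0.005 = 0 + j42.41 Ω
  Z4: Z = R = 11.5 Ω
Step 3 — Ladder network (open output): work backward from the far end, alternating series and parallel combinations. Z_in = 221.5 + j15.37 Ω = 222.1∠4.0° Ω.
Step 4 — Source phasor: V = 5.33∠-45.0° V = 3.769 - j3.769 V.
Step 5 — Current: I = V / Z = 0.01576 - j0.01811 A = 0.024∠-49.0° A.
Step 6 — Complex power: S = V·I* = 0.1276 + j0.008854 VA.
Step 7 — Real power: P = Re(S) = 0.1276 W.
Step 8 — Reactive power: Q = Im(S) = 0.008854 VAR.
Step 9 — Apparent power: |S| = 0.1279 VA.
Step 10 — Power factor: PF = P/|S| = 0.9976 (lagging).

(a) P = 0.1276 W  (b) Q = 0.008854 VAR  (c) S = 0.1279 VA  (d) PF = 0.9976 (lagging)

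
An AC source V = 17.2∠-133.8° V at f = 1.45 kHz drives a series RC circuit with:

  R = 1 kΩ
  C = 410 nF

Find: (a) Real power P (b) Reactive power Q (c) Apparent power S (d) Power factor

Step 1 — Angular frequency: ω = 2π·f = 2π·1450 = 9111 rad/s.
Step 2 — Component impedances:
  R: Z = R = 1000 Ω
  C: Z = 1/(jωC) = -j/(ω·C) = 0 - j267.7 Ω
Step 3 — Series combination: Z_total = R + C = 1000 - j267.7 Ω = 1035∠-15.0° Ω.
Step 4 — Source phasor: V = 17.2∠-133.8° V = -11.9 - j12.41 V.
Step 5 — Current: I = V / Z = -0.008008 - j0.01456 A = 0.01661∠-118.8° A.
Step 6 — Complex power: S = V·I* = 0.2761 - j0.0739 VA.
Step 7 — Real power: P = Re(S) = 0.2761 W.
Step 8 — Reactive power: Q = Im(S) = -0.0739 VAR.
Step 9 — Apparent power: |S| = 0.2858 VA.
Step 10 — Power factor: PF = P/|S| = 0.966 (leading).

(a) P = 0.2761 W  (b) Q = -0.0739 VAR  (c) S = 0.2858 VA  (d) PF = 0.966 (leading)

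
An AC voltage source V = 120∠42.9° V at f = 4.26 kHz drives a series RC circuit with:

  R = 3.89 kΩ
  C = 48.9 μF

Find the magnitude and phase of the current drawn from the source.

Step 1 — Angular frequency: ω = 2π·f = 2π·4260 = 2.677e+04 rad/s.
Step 2 — Component impedances:
  R: Z = R = 3890 Ω
  C: Z = 1/(jωC) = -j/(ω·C) = 0 - j0.764 Ω
Step 3 — Series combination: Z_total = R + C = 3890 - j0.764 Ω = 3890∠-0.0° Ω.
Step 4 — Source phasor: V = 120∠42.9° V = 87.91 + j81.69 V.
Step 5 — Ohm's law: I = V / Z_total = (87.91 + j81.69) / (3890 - j0.764) = 0.02259 + j0.021 A.
Step 6 — Convert to polar: |I| = 0.03085 A, ∠I = 42.9°.

I = 0.03085∠42.9° A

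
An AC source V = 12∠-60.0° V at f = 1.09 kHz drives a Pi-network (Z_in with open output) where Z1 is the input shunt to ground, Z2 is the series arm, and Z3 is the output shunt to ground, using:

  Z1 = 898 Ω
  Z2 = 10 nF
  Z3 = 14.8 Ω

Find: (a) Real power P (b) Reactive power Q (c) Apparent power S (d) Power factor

Step 1 — Angular frequency: ω = 2π·f = 2π·1090 = 6849 rad/s.
Step 2 — Component impedances:
  Z1: Z = R = 898 Ω
  Z2: Z = 1/(jωC) = -j/(ω·C) = 0 - j1.46e+04 Ω
  Z3: Z = R = 14.8 Ω
Step 3 — With open output, the series arm Z2 and the output shunt Z3 appear in series to ground: Z2 + Z3 = 14.8 - j1.46e+04 Ω.
Step 4 — Parallel with input shunt Z1: Z_in = Z1 || (Z2 + Z3) = 894.6 - j55.01 Ω = 896.3∠-3.5° Ω.
Step 5 — Source phasor: V = 12∠-60.0° V = 6 - j10.39 V.
Step 6 — Current: I = V / Z = 0.007394 - j0.01116 A = 0.01339∠-56.5° A.
Step 7 — Complex power: S = V·I* = 0.1604 - j0.009862 VA.
Step 8 — Real power: P = Re(S) = 0.1604 W.
Step 9 — Reactive power: Q = Im(S) = -0.009862 VAR.
Step 10 — Apparent power: |S| = 0.1607 VA.
Step 11 — Power factor: PF = P/|S| = 0.9981 (leading).

(a) P = 0.1604 W  (b) Q = -0.009862 VAR  (c) S = 0.1607 VA  (d) PF = 0.9981 (leading)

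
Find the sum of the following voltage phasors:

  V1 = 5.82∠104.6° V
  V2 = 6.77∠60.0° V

Step 1 — Convert each phasor to rectangular form:
  V1 = 5.82·(cos(104.6°) + j·sin(104.6°)) = -1.467 + j5.632 V
  V2 = 6.77·(cos(60.0°) + j·sin(60.0°)) = 3.385 + j5.863 V
Step 2 — Sum components: V_total = 1.918 + j11.5 V.
Step 3 — Convert to polar: |V_total| = 11.65 V, ∠V_total = 80.5°.

V_total = 11.65∠80.5° V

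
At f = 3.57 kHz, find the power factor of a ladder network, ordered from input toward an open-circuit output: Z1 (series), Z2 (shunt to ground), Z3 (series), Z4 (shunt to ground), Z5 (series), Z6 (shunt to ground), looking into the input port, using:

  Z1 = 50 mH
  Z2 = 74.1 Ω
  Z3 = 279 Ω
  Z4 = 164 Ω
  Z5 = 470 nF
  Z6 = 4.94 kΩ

Step 1 — Angular frequency: ω = 2π·f = 2π·3570 = 2.243e+04 rad/s.
Step 2 — Component impedances:
  Z1: Z = jωL = j·2.243e+04·0.05 = 0 + j1122 Ω
  Z2: Z = R = 74.1 Ω
  Z3: Z = R = 279 Ω
  Z4: Z = R = 164 Ω
  Z5: Z = 1/(jωC) = -j/(ω·C) = 0 - j94.85 Ω
  Z6: Z = R = 4940 Ω
Step 3 — Ladder network (open output): work backward from the far end, alternating series and parallel combinations. Z_in = 63.37 + j1122 Ω = 1123∠86.8° Ω.
Step 4 — Power factor: PF = cos(φ) = Re(Z)/|Z| = 63.3722/1123.34 = 0.05641.
Step 5 — Type: Im(Z) = 1122 ⇒ lagging (phase φ = 86.8°).

PF = 0.05641 (lagging, φ = 86.8°)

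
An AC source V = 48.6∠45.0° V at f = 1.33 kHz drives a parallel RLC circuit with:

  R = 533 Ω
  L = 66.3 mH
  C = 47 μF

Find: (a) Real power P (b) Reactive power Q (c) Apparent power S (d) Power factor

Step 1 — Angular frequency: ω = 2π·f = 2π·1330 = 8357 rad/s.
Step 2 — Component impedances:
  R: Z = R = 533 Ω
  L: Z = jωL = j·8357·0.0663 = 0 + j554 Ω
  C: Z = 1/(jωC) = -j/(ω·C) = 0 - j2.546 Ω
Step 3 — Parallel combination: 1/Z_total = 1/R + 1/L + 1/C; Z_total = 0.01227 - j2.558 Ω = 2.558∠-89.7° Ω.
Step 4 — Source phasor: V = 48.6∠45.0° V = 34.37 + j34.37 V.
Step 5 — Current: I = V / Z = -13.37 + j13.5 A = 19∠134.7° A.
Step 6 — Complex power: S = V·I* = 4.431 - j923.4 VA.
Step 7 — Real power: P = Re(S) = 4.431 W.
Step 8 — Reactive power: Q = Im(S) = -923.4 VAR.
Step 9 — Apparent power: |S| = 923.4 VA.
Step 10 — Power factor: PF = P/|S| = 0.004799 (leading).

(a) P = 4.431 W  (b) Q = -923.4 VAR  (c) S = 923.4 VA  (d) PF = 0.004799 (leading)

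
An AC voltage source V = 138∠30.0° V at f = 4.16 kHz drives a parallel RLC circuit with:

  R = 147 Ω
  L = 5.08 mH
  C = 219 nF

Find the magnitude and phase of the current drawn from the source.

Step 1 — Angular frequency: ω = 2π·f = 2π·4160 = 2.614e+04 rad/s.
Step 2 — Component impedances:
  R: Z = R = 147 Ω
  L: Z = jωL = j·2.614e+04·0.00508 = 0 + j132.8 Ω
  C: Z = 1/(jωC) = -j/(ω·C) = 0 - j174.7 Ω
Step 3 — Parallel combination: 1/Z_total = 1/R + 1/L + 1/C; Z_total = 137.3 + j36.47 Ω = 142.1∠14.9° Ω.
Step 4 — Source phasor: V = 138∠30.0° V = 119.5 + j69 V.
Step 5 — Ohm's law: I = V / Z_total = (119.5 + j69) / (137.3 + j36.47) = 0.9377 + j0.2534 A.
Step 6 — Convert to polar: |I| = 0.9713 A, ∠I = 15.1°.

I = 0.9713∠15.1° A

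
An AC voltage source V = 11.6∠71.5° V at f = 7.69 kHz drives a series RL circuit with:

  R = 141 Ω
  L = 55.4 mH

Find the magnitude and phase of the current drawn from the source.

Step 1 — Angular frequency: ω = 2π·f = 2π·7690 = 4.832e+04 rad/s.
Step 2 — Component impedances:
  R: Z = R = 141 Ω
  L: Z = jωL = j·4.832e+04·0.0554 = 0 + j2677 Ω
Step 3 — Series combination: Z_total = R + L = 141 + j2677 Ω = 2681∠87.0° Ω.
Step 4 — Source phasor: V = 11.6∠71.5° V = 3.681 + j11 V.
Step 5 — Ohm's law: I = V / Z_total = (3.681 + j11) / (141 + j2677) = 0.00417 - j0.001155 A.
Step 6 — Convert to polar: |I| = 0.004328 A, ∠I = -15.5°.

I = 0.004328∠-15.5° A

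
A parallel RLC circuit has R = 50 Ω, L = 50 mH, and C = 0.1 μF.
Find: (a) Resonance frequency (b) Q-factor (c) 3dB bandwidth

Step 1 — Resonance: ω₀ = 1/√(LC) = 1/√(0.05·1e-07) = 1.414e+04 rad/s.
Step 2 — f₀ = ω₀/(2π) = 2251 Hz.
Step 3 — Parallel Q: Q = R/(ω₀L) = 50/(1.414e+04·0.05) = 0.07071.
Step 4 — Bandwidth: Δω = ω₀/Q = 2e+05 rad/s; BW = Δω/(2π) = 3.183e+04 Hz.

(a) f₀ = 2251 Hz  (b) Q = 0.07071  (c) BW = 3.183e+04 Hz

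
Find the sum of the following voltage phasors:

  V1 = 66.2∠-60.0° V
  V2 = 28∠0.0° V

Step 1 — Convert each phasor to rectangular form:
  V1 = 66.2·(cos(-60.0°) + j·sin(-60.0°)) = 33.1 - j57.33 V
  V2 = 28·(cos(0.0°) + j·sin(0.0°)) = 28 V
Step 2 — Sum components: V_total = 61.1 - j57.33 V.
Step 3 — Convert to polar: |V_total| = 83.79 V, ∠V_total = -43.2°.

V_total = 83.79∠-43.2° V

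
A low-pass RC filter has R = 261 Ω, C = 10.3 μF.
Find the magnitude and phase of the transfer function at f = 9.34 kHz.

Step 1 — Angular frequency: ω = 2π·9340 = 5.868e+04 rad/s.
Step 2 — Transfer function: H(jω) = 1/(1 + jωRC).
Step 3 — Denominator: 1 + jωRC = 1 + j·5.868e+04·261·1.03e-05 = 1 + j157.8.
Step 4 — H = 4.018e-05 - j0.006338.
Step 5 — Magnitude: |H| = 0.006339 (-44.0 dB); phase: φ = -89.6°.

|H| = 0.006339 (-44.0 dB), φ = -89.6°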